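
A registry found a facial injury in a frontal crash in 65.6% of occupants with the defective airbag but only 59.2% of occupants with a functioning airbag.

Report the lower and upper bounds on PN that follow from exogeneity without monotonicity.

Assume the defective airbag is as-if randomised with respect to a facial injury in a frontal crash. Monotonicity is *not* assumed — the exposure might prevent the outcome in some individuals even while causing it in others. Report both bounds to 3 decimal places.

p₁ = 0.656, p₀ = 0.592.
Under exogeneity alone the bounds on PN are max{0,(p₁−p₀)/p₁} ≤ PN ≤ min{1,(1−p₀)/p₁}.
  lower = (p₁ − p₀)/p₁ = 0.064 / 0.656 ≈ 0.0976
  upper = min{1, (1 − p₀)/p₁} = 0.408 / 0.656 ≈ 0.6220

0.098 ≤ PN ≤ 0.622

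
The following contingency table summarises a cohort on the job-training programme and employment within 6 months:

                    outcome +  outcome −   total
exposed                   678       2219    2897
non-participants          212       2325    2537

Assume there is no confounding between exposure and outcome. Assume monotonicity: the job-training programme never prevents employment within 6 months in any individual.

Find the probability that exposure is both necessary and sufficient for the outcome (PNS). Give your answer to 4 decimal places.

p₁ = P(outcome | exposed) = 678/2897 = 0.23404
p₀ = P(outcome | unexposed) = 212/2537 = 0.083563
Under exogeneity and monotonicity, PNS = p₁ − p₀.
PNS = 0.23404 − 0.083563 = 0.15047

PNS ≈ 0.1505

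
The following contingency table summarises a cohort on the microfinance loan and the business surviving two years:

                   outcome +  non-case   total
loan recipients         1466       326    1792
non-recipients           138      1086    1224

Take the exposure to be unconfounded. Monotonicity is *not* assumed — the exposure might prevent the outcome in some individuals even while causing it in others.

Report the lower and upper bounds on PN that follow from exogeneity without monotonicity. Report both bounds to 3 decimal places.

0.862 ≤ PN ≤ 1.000

p₁ = P(outcome | exposed) = 1466/1792 = 0.81808
p₀ = P(outcome | unexposed) = 138/1224 = 0.11275
Under exogeneity alone the bounds on PN are max{0,(p₁−p₀)/p₁} ≤ PN ≤ min{1,(1−p₀)/p₁}.
  lower = (p₁ − p₀)/p₁ = 0.70534 / 0.81808 ≈ 0.8622
  upper = min{1, (1 − p₀)/p₁} = 0.88725 / 0.81808 ≈ 1.0846 → capped at 1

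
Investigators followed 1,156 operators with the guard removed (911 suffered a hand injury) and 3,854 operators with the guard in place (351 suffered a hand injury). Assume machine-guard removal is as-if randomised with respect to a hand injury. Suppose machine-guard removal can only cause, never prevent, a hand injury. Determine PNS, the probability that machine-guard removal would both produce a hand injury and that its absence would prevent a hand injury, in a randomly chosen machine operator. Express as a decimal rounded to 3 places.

p₁ = P(outcome | exposed) = 911/1156 = 0.78806
p₀ = P(outcome | unexposed) = 351/3854 = 0.091074
Under exogeneity and monotonicity, PNS = p₁ − p₀.
PNS = 0.78806 − 0.091074 = 0.69699

PNS ≈ 0.697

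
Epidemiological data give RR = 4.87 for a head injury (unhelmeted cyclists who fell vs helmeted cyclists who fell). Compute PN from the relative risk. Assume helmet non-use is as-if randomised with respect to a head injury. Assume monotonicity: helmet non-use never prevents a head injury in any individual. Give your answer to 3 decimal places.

Under exogeneity and monotonicity, PN = (RR − 1) / RR = 1 − 1/RR.
PN = (4.87 − 1) / 4.87 = 3.87 / 4.87 ≈ 0.7947

PN ≈ 0.795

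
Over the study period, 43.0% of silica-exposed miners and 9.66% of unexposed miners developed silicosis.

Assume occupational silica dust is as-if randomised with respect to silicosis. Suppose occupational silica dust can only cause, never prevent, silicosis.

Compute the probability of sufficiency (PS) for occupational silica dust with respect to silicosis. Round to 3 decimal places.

PS ≈ 0.369

p₁ = 0.43, p₀ = 0.0966.
Under exogeneity and monotonicity, PS = (p₁ − p₀) / (1 − p₀).
PS = (0.43 − 0.0966) / (1 − 0.0966) = 0.3334 / 0.9034 ≈ 0.3691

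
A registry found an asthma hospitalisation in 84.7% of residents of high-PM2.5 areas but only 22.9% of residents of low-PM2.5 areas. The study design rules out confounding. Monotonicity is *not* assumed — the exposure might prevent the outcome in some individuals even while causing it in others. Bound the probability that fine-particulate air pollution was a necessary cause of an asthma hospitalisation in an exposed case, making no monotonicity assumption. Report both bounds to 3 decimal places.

0.730 ≤ PN ≤ 0.910

p₁ = 0.847, p₀ = 0.229.
Under exogeneity alone the bounds on PN are max{0,(p₁−p₀)/p₁} ≤ PN ≤ min{1,(1−p₀)/p₁}.
  lower = (p₁ − p₀)/p₁ = 0.618 / 0.847 ≈ 0.7296
  upper = min{1, (1 − p₀)/p₁} = 0.771 / 0.847 ≈ 0.9103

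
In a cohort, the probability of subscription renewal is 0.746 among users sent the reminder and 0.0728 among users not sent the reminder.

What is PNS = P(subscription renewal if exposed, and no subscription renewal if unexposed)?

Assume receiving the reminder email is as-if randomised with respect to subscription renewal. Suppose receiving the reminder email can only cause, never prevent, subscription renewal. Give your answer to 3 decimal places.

Let p₁ = 0.746, p₀ = 0.0728.
Under exogeneity and monotonicity, PNS = p₁ − p₀.
PNS = 0.746 − 0.0728 = 0.6732

PNS ≈ 0.673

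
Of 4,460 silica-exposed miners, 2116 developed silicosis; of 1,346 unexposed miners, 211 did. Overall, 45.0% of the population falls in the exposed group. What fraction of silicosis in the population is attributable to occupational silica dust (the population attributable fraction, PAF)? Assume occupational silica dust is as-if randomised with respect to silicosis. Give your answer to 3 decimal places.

PAF ≈ 0.477

p₁ = P(outcome | exposed) = 2116/4460 = 0.47444
p₀ = P(outcome | unexposed) = 211/1346 = 0.15676
Overall risk P(Y=1) = π·p₁ + (1−π)·p₀ = 0.45×0.47444 + 0.55×0.15676 = 0.29972.
Under exogeneity, PAF = [P(Y=1) − p₀] / P(Y=1).
PAF = (0.29972 − 0.15676) / 0.29972 ≈ 0.4770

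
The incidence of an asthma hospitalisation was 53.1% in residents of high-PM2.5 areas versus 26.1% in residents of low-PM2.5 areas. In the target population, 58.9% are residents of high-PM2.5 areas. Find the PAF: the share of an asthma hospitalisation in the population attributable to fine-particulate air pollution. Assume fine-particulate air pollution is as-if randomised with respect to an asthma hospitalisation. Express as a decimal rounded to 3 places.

p₁ = 0.531, p₀ = 0.261.
Overall risk P(Y=1) = π·p₁ + (1−π)·p₀ = 0.589×0.531 + 0.411×0.261 = 0.42003.
Under exogeneity, PAF = [P(Y=1) − p₀] / P(Y=1).
PAF = (0.42003 − 0.261) / 0.42003 ≈ 0.3786

PAF ≈ 0.379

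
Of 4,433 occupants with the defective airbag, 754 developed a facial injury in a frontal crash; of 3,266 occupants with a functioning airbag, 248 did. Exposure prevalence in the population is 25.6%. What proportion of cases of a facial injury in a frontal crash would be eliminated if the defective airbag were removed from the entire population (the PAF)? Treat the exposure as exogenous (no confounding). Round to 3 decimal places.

PAF ≈ 0.241

p₁ = P(outcome | exposed) = 754/4433 = 0.17009
p₀ = P(outcome | unexposed) = 248/3266 = 0.075934
Overall risk P(Y=1) = π·p₁ + (1−π)·p₀ = 0.256×0.17009 + 0.744×0.075934 = 0.10004.
Under exogeneity, PAF = [P(Y=1) − p₀] / P(Y=1).
PAF = (0.10004 − 0.075934) / 0.10004 ≈ 0.2409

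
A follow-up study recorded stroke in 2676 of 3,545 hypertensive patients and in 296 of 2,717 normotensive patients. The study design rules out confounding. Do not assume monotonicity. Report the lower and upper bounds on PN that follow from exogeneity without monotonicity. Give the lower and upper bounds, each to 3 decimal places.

0.856 ≤ PN ≤ 1.000

p₁ = P(outcome | exposed) = 2676/3545 = 0.75487
p₀ = P(outcome | unexposed) = 296/2717 = 0.10894
Under exogeneity alone the bounds on PN are max{0,(p₁−p₀)/p₁} ≤ PN ≤ min{1,(1−p₀)/p₁}.
  lower = (p₁ − p₀)/p₁ = 0.64592 / 0.75487 ≈ 0.8557
  upper = min{1, (1 − p₀)/p₁} = 0.89106 / 0.75487 ≈ 1.1804 → capped at 1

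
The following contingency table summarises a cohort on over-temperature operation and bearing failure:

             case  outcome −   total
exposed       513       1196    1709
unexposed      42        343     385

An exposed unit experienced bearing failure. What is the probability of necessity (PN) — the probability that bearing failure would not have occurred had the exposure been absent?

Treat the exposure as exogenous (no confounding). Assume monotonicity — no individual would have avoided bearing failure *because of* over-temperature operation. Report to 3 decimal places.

p₁ = P(outcome | exposed) = 513/1709 = 0.30018
p₀ = P(outcome | unexposed) = 42/385 = 0.10909
Under exogeneity and monotonicity, PN = (p₁ − p₀) / p₁.
PN = (0.30018 − 0.10909) / 0.30018 = 0.19108 / 0.30018 ≈ 0.6366

PN ≈ 0.637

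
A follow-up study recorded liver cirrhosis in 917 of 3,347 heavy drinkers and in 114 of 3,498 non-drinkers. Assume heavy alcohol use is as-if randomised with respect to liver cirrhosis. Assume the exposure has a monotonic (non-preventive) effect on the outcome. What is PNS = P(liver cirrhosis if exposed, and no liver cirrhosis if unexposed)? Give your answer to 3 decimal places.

PNS ≈ 0.241

p₁ = P(outcome | exposed) = 917/3347 = 0.27398
p₀ = P(outcome | unexposed) = 114/3498 = 0.03259
Under exogeneity and monotonicity, PNS = p₁ − p₀.
PNS = 0.27398 − 0.03259 = 0.24139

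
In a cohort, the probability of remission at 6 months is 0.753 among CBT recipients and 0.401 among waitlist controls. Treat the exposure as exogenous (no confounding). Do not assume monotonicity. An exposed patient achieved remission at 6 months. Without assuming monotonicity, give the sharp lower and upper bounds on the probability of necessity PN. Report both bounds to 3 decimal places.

Let p₁ = 0.753, p₀ = 0.401.
Under exogeneity alone the bounds on PN are max{0,(p₁−p₀)/p₁} ≤ PN ≤ min{1,(1−p₀)/p₁}.
  lower = (p₁ − p₀)/p₁ = 0.352 / 0.753 ≈ 0.4675
  upper = min{1, (1 − p₀)/p₁} = 0.599 / 0.753 ≈ 0.7955

0.467 ≤ PN ≤ 0.795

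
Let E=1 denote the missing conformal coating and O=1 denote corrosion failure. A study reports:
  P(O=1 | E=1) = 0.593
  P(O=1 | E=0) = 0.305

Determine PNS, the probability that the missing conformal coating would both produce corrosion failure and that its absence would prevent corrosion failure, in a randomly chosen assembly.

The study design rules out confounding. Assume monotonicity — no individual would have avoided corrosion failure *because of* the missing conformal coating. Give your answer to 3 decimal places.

Let p₁ = 0.593, p₀ = 0.305.
Under exogeneity and monotonicity, PNS = p₁ − p₀.
PNS = 0.593 − 0.305 = 0.288

PNS ≈ 0.288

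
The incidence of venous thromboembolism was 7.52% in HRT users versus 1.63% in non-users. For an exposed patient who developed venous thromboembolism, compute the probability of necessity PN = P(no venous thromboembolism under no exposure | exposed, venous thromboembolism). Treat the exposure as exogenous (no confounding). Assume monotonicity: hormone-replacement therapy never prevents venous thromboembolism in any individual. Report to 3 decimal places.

p₁ = 0.0752, p₀ = 0.0163.
Under exogeneity and monotonicity, PN = (p₁ − p₀) / p₁.
PN = (0.0752 − 0.0163) / 0.0752 = 0.0589 / 0.0752 ≈ 0.7832

PN ≈ 0.783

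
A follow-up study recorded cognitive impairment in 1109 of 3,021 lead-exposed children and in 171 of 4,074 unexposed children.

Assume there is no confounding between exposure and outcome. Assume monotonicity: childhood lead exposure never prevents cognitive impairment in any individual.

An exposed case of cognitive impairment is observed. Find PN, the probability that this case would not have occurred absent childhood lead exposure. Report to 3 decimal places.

PN ≈ 0.886

p₁ = P(outcome | exposed) = 1109/3021 = 0.3671
p₀ = P(outcome | unexposed) = 171/4074 = 0.041973
Under exogeneity and monotonicity, PN = (p₁ − p₀) / p₁.
PN = (0.3671 − 0.041973) / 0.3671 = 0.32512 / 0.3671 ≈ 0.8857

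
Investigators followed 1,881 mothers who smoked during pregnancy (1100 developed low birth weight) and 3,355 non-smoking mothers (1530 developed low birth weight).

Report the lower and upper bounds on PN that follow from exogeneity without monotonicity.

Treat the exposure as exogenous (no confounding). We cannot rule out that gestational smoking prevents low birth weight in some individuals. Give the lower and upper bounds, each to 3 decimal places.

0.220 ≤ PN ≤ 0.930

p₁ = P(outcome | exposed) = 1100/1881 = 0.5848
p₀ = P(outcome | unexposed) = 1530/3355 = 0.45604
Under exogeneity alone the bounds on PN are max{0,(p₁−p₀)/p₁} ≤ PN ≤ min{1,(1−p₀)/p₁}.
  lower = (p₁ − p₀)/p₁ = 0.12876 / 0.5848 ≈ 0.2202
  upper = min{1, (1 − p₀)/p₁} = 0.54396 / 0.5848 ≈ 0.9302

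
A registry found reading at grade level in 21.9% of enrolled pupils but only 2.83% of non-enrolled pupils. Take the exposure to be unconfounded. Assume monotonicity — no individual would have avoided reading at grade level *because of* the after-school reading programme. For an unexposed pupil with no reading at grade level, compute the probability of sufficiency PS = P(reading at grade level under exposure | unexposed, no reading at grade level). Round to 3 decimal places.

PS ≈ 0.196

p₁ = 0.219, p₀ = 0.0283.
Under exogeneity and monotonicity, PS = (p₁ − p₀) / (1 − p₀).
PS = (0.219 − 0.0283) / (1 − 0.0283) = 0.1907 / 0.9717 ≈ 0.1963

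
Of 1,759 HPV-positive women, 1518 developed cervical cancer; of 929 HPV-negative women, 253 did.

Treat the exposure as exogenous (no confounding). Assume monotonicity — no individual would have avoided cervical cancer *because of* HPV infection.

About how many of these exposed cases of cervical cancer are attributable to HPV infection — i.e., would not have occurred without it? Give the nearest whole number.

about 1039 cases

p₁ = P(outcome | exposed) = 1518/1759 = 0.86299
p₀ = P(outcome | unexposed) = 253/929 = 0.27234
PN = (p₁ − p₀)/p₁ = (0.86299 − 0.27234) / 0.86299 ≈ 0.68443.
Attributable cases ≈ PN × (exposed cases) = 0.68443 × 1518 ≈ 1038.96.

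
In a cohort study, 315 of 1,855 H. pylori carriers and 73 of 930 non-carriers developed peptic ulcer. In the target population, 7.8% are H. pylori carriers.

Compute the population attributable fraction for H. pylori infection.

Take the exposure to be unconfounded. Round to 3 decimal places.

PAF ≈ 0.083

p₁ = P(outcome | exposed) = 315/1855 = 0.16981
p₀ = P(outcome | unexposed) = 73/930 = 0.078495
Overall risk P(Y=1) = π·p₁ + (1−π)·p₀ = 0.078×0.16981 + 0.922×0.078495 = 0.085617.
Under exogeneity, PAF = [P(Y=1) − p₀] / P(Y=1).
PAF = (0.085617 − 0.078495) / 0.085617 ≈ 0.0832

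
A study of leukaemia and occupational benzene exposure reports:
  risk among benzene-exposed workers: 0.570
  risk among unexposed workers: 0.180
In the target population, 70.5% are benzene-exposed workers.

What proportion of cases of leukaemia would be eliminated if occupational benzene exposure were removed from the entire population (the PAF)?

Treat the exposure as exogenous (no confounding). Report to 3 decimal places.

PAF ≈ 0.604

Let p₁ = 0.57, p₀ = 0.18.
Overall risk P(Y=1) = π·p₁ + (1−π)·p₀ = 0.705×0.57 + 0.295×0.18 = 0.45495.
Under exogeneity, PAF = [P(Y=1) − p₀] / P(Y=1).
PAF = (0.45495 − 0.18) / 0.45495 ≈ 0.6044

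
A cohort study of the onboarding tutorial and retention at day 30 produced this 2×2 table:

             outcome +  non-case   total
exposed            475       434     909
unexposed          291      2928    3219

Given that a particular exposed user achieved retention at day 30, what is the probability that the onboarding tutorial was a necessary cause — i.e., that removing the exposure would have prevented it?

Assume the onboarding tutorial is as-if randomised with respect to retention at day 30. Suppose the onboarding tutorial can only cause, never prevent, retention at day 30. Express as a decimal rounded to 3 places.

PN ≈ 0.827

p₁ = P(outcome | exposed) = 475/909 = 0.52255
p₀ = P(outcome | unexposed) = 291/3219 = 0.090401
Under exogeneity and monotonicity, PN = (p₁ − p₀)/p₁.
PN = (0.52255 − 0.090401) / 0.52255 ≈ 0.8270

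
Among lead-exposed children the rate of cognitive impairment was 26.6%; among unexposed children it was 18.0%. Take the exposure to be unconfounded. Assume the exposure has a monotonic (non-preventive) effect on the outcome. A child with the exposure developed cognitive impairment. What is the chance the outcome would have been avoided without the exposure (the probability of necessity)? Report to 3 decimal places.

PN ≈ 0.323

p₁ = 0.266, p₀ = 0.18.
Under exogeneity and monotonicity, PN = (p₁ − p₀) / p₁.
PN = (0.266 − 0.18) / 0.266 = 0.086 / 0.266 ≈ 0.3233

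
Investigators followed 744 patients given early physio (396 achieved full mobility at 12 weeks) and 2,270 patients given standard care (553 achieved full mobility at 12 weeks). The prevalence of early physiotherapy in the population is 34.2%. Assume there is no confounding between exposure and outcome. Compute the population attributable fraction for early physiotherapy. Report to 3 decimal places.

PAF ≈ 0.288

p₁ = P(outcome | exposed) = 396/744 = 0.53226
p₀ = P(outcome | unexposed) = 553/2270 = 0.24361
Overall risk P(Y=1) = π·p₁ + (1−π)·p₀ = 0.342×0.53226 + 0.658×0.24361 = 0.34233.
Under exogeneity, PAF = [P(Y=1) − p₀] / P(Y=1).
PAF = (0.34233 − 0.24361) / 0.34233 ≈ 0.2884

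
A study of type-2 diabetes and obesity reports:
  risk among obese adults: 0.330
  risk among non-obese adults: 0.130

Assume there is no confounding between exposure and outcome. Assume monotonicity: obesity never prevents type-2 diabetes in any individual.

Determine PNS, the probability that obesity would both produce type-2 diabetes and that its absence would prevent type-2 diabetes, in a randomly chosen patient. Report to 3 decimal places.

Let p₁ = 0.33, p₀ = 0.13.
Under exogeneity and monotonicity, PNS = p₁ − p₀.
PNS = 0.33 − 0.13 = 0.2

PNS ≈ 0.200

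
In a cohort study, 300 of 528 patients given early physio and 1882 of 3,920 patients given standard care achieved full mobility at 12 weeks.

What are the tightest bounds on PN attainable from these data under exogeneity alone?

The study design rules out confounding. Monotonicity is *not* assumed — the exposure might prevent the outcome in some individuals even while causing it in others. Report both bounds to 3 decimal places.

p₁ = P(outcome | exposed) = 300/528 = 0.56818
p₀ = P(outcome | unexposed) = 1882/3920 = 0.4801
Under exogeneity alone the bounds on PN are max{0,(p₁−p₀)/p₁} ≤ PN ≤ min{1,(1−p₀)/p₁}.
  lower = (p₁ − p₀)/p₁ = 0.08808 / 0.56818 ≈ 0.1550
  upper = min{1, (1 − p₀)/p₁} = 0.5199 / 0.56818 ≈ 0.9150

0.155 ≤ PN ≤ 0.915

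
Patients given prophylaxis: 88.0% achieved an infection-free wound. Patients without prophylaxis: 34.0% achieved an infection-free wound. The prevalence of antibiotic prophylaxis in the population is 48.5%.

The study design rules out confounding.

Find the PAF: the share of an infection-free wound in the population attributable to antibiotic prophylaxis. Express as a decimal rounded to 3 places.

PAF ≈ 0.435

p₁ = 0.88, p₀ = 0.34.
Overall risk P(Y=1) = π·p₁ + (1−π)·p₀ = 0.485×0.88 + 0.515×0.34 = 0.6019.
Under exogeneity, PAF = [P(Y=1) − p₀] / P(Y=1).
PAF = (0.6019 − 0.34) / 0.6019 ≈ 0.4351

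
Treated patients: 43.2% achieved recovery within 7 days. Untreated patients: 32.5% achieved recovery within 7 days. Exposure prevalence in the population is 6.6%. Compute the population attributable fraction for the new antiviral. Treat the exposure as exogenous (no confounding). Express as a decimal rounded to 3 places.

p₁ = 0.432, p₀ = 0.325.
Overall risk P(Y=1) = π·p₁ + (1−π)·p₀ = 0.066×0.432 + 0.934×0.325 = 0.33206.
Under exogeneity, PAF = [P(Y=1) − p₀] / P(Y=1).
PAF = (0.33206 − 0.325) / 0.33206 ≈ 0.0213

PAF ≈ 0.021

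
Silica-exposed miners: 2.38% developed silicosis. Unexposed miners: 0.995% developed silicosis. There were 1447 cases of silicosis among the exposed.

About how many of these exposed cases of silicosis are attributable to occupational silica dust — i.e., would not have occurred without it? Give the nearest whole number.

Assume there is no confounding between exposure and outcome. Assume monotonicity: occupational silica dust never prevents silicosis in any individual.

about 842 cases

p₁ = 0.0238, p₀ = 0.00995.
PN = (p₁ − p₀)/p₁ = (0.0238 − 0.00995) / 0.0238 ≈ 0.58193.
Attributable cases ≈ PN × (exposed cases) = 0.58193 × 1447 ≈ 842.06.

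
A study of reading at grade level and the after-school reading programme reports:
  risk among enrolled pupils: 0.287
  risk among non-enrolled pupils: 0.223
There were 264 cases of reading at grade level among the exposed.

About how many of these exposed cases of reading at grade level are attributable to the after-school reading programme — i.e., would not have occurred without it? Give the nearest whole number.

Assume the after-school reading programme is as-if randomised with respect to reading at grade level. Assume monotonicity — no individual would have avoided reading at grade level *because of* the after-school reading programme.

about 59 cases

Let p₁ = 0.287, p₀ = 0.223.
PN = (p₁ − p₀)/p₁ = (0.287 − 0.223) / 0.287 ≈ 0.22300.
Attributable cases ≈ PN × (exposed cases) = 0.22300 × 264 ≈ 58.87.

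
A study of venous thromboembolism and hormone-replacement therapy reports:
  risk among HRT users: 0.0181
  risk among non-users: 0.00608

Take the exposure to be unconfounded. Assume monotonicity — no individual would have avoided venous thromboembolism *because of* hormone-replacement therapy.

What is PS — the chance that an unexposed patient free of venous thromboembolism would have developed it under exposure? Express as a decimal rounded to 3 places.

PS ≈ 0.012

Let p₁ = 0.0181, p₀ = 0.00608.
Under exogeneity and monotonicity, PS = (p₁ − p₀) / (1 − p₀).
PS = (0.0181 − 0.00608) / (1 − 0.00608) = 0.01202 / 0.99392 ≈ 0.0121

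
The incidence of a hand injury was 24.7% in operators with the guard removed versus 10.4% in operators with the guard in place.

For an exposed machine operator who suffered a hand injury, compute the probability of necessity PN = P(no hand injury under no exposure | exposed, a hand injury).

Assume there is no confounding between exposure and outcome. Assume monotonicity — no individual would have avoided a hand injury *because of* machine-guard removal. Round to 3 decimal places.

PN ≈ 0.579

p₁ = 0.247, p₀ = 0.104.
Under exogeneity and monotonicity, PN = (p₁ − p₀) / p₁.
PN = (0.247 − 0.104) / 0.247 = 0.143 / 0.247 ≈ 0.5789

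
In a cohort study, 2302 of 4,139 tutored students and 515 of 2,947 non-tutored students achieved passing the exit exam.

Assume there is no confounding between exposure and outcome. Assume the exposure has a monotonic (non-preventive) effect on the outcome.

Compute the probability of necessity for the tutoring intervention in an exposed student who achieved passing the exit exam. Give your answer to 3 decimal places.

PN ≈ 0.686

p₁ = P(outcome | exposed) = 2302/4139 = 0.55617
p₀ = P(outcome | unexposed) = 515/2947 = 0.17475
Under exogeneity and monotonicity, PN = (p₁ − p₀) / p₁.
PN = (0.55617 − 0.17475) / 0.55617 = 0.38142 / 0.55617 ≈ 0.6858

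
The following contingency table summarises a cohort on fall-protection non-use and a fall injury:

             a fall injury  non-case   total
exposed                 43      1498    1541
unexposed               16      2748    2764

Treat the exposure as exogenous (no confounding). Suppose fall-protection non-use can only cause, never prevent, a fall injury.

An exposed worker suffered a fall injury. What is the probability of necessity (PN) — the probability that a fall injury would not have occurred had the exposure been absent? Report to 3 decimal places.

PN ≈ 0.793

p₁ = P(outcome | exposed) = 43/1541 = 0.027904
p₀ = P(outcome | unexposed) = 16/2764 = 0.0057887
Under exogeneity and monotonicity, PN = (p₁ − p₀)/p₁.
PN = (0.027904 − 0.0057887) / 0.027904 ≈ 0.7925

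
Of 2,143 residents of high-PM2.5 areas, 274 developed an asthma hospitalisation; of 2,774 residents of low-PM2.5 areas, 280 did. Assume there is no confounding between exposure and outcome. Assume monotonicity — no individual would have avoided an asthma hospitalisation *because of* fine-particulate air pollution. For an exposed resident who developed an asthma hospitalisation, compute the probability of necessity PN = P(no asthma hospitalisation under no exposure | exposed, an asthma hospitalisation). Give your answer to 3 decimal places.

p₁ = P(outcome | exposed) = 274/2143 = 0.12786
p₀ = P(outcome | unexposed) = 280/2774 = 0.10094
Under exogeneity and monotonicity, PN = (p₁ − p₀) / p₁.
PN = (0.12786 − 0.10094) / 0.12786 = 0.026921 / 0.12786 ≈ 0.2106

PN ≈ 0.211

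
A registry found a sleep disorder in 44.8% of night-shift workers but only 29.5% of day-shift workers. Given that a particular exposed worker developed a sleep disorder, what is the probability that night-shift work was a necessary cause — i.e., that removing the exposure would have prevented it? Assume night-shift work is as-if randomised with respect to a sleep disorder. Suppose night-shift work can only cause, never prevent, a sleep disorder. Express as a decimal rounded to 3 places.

p₁ = 0.448, p₀ = 0.295.
Under exogeneity and monotonicity, PN = (p₁ − p₀) / p₁.
PN = (0.448 − 0.295) / 0.448 = 0.153 / 0.448 ≈ 0.3415

PN ≈ 0.342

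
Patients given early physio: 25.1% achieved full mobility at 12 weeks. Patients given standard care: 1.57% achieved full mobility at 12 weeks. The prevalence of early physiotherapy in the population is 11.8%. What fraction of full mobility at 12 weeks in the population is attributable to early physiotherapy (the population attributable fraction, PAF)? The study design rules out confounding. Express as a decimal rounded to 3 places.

p₁ = 0.251, p₀ = 0.0157.
Overall risk P(Y=1) = π·p₁ + (1−π)·p₀ = 0.118×0.251 + 0.882×0.0157 = 0.043465.
Under exogeneity, PAF = [P(Y=1) − p₀] / P(Y=1).
PAF = (0.043465 − 0.0157) / 0.043465 ≈ 0.6388

PAF ≈ 0.639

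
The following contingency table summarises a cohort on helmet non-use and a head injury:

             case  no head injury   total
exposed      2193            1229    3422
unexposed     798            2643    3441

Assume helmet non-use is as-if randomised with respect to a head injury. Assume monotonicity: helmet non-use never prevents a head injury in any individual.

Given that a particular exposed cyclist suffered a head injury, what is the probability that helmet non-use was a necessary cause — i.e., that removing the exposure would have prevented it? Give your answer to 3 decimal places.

p₁ = P(outcome | exposed) = 2193/3422 = 0.64085
p₀ = P(outcome | unexposed) = 798/3441 = 0.23191
Under exogeneity and monotonicity, PN = (p₁ − p₀) / p₁.
PN = (0.64085 − 0.23191) / 0.64085 = 0.40894 / 0.64085 ≈ 0.6381

PN ≈ 0.638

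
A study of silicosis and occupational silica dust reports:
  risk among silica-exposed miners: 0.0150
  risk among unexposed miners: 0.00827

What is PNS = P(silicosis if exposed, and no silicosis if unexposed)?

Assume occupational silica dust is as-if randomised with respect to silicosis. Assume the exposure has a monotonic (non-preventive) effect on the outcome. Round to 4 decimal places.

PNS ≈ 0.0067

Let p₁ = 0.015, p₀ = 0.00827.
Under exogeneity and monotonicity, PNS = p₁ − p₀.
PNS = 0.015 − 0.00827 = 0.00673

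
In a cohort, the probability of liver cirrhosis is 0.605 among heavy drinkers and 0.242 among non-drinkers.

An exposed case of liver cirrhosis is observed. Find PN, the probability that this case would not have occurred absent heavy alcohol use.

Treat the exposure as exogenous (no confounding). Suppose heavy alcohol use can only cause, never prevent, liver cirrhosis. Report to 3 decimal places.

PN ≈ 0.600

Let p₁ = 0.605, p₀ = 0.242.
Under exogeneity and monotonicity, PN = (p₁ − p₀) / p₁.
PN = (0.605 − 0.242) / 0.605 = 0.363 / 0.605 ≈ 0.6000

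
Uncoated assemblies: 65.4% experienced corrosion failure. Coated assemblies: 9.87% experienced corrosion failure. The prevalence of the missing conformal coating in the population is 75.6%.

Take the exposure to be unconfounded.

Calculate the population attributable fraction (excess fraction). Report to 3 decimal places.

PAF ≈ 0.810

p₁ = 0.654, p₀ = 0.0987.
Overall risk P(Y=1) = π·p₁ + (1−π)·p₀ = 0.756×0.654 + 0.244×0.0987 = 0.51851.
Under exogeneity, PAF = [P(Y=1) − p₀] / P(Y=1).
PAF = (0.51851 − 0.0987) / 0.51851 ≈ 0.8096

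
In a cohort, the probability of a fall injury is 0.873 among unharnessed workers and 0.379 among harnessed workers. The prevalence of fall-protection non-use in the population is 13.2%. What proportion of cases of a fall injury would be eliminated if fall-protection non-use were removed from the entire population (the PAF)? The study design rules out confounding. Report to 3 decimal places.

PAF ≈ 0.147

Let p₁ = 0.873, p₀ = 0.379.
Overall risk P(Y=1) = π·p₁ + (1−π)·p₀ = 0.132×0.873 + 0.868×0.379 = 0.44421.
Under exogeneity, PAF = [P(Y=1) − p₀] / P(Y=1).
PAF = (0.44421 − 0.379) / 0.44421 ≈ 0.1468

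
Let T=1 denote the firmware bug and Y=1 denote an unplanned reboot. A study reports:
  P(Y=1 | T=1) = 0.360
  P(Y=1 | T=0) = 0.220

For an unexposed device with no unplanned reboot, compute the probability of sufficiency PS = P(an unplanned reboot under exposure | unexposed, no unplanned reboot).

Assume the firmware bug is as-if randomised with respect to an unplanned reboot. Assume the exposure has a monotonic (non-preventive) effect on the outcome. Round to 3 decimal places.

PS ≈ 0.179

Let p₁ = 0.36, p₀ = 0.22.
Under exogeneity and monotonicity, PS = (p₁ − p₀) / (1 − p₀).
PS = (0.36 − 0.22) / (1 − 0.22) = 0.14 / 0.78 ≈ 0.1795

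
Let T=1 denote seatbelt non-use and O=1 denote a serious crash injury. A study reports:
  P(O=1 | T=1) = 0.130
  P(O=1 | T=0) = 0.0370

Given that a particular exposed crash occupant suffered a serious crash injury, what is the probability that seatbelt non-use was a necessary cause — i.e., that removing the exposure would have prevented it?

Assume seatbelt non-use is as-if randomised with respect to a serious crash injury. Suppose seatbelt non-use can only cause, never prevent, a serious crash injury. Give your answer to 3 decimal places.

Let p₁ = 0.13, p₀ = 0.037.
Under exogeneity and monotonicity, PN = (p₁ − p₀) / p₁.
PN = (0.13 − 0.037) / 0.13 = 0.093 / 0.13 ≈ 0.7154

PN ≈ 0.715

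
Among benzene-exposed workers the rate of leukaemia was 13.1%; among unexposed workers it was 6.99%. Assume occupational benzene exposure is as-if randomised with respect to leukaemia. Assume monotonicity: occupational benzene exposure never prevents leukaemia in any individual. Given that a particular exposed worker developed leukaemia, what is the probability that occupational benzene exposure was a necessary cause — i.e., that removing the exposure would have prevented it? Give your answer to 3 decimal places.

PN ≈ 0.466

p₁ = 0.131, p₀ = 0.0699.
Under exogeneity and monotonicity, PN = (p₁ − p₀) / p₁.
PN = (0.131 − 0.0699) / 0.131 = 0.0611 / 0.131 ≈ 0.4664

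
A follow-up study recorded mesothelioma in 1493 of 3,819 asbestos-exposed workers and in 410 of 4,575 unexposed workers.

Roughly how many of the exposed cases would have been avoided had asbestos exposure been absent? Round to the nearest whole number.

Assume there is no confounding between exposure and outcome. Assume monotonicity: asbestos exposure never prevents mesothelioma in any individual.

about 1151 cases

p₁ = P(outcome | exposed) = 1493/3819 = 0.39094
p₀ = P(outcome | unexposed) = 410/4575 = 0.089617
PN = (p₁ − p₀)/p₁ = (0.39094 − 0.089617) / 0.39094 ≈ 0.77076.
Attributable cases ≈ PN × (exposed cases) = 0.77076 × 1493 ≈ 1150.75.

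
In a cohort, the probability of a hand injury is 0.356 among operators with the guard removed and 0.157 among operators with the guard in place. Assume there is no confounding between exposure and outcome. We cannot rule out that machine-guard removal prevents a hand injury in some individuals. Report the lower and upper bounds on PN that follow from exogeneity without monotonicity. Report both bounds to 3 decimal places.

Let p₁ = 0.356, p₀ = 0.157.
Under exogeneity alone the bounds on PN are max{0,(p₁−p₀)/p₁} ≤ PN ≤ min{1,(1−p₀)/p₁}.
  lower = (p₁ − p₀)/p₁ = 0.199 / 0.356 ≈ 0.5590
  upper = min{1, (1 − p₀)/p₁} = 0.843 / 0.356 ≈ 2.3680 → capped at 1

0.559 ≤ PN ≤ 1.000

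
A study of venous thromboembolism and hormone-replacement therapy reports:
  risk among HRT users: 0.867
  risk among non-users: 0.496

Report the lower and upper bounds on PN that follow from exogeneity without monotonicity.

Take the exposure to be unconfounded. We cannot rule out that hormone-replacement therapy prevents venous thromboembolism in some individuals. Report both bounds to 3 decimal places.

0.428 ≤ PN ≤ 0.581

Let p₁ = 0.867, p₀ = 0.496.
Under exogeneity alone the bounds on PN are max{0,(p₁−p₀)/p₁} ≤ PN ≤ min{1,(1−p₀)/p₁}.
  lower = (p₁ − p₀)/p₁ = 0.371 / 0.867 ≈ 0.4279
  upper = min{1, (1 − p₀)/p₁} = 0.504 / 0.867 ≈ 0.5813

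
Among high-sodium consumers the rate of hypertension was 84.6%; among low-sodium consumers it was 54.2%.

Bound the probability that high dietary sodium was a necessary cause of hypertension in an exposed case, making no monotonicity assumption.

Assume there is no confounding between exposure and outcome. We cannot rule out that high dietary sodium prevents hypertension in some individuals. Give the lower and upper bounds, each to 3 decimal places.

p₁ = 0.846, p₀ = 0.542.
Under exogeneity alone the bounds on PN are max{0,(p₁−p₀)/p₁} ≤ PN ≤ min{1,(1−p₀)/p₁}.
  lower = (p₁ − p₀)/p₁ = 0.304 / 0.846 ≈ 0.3593
  upper = min{1, (1 − p₀)/p₁} = 0.458 / 0.846 ≈ 0.5414

0.359 ≤ PN ≤ 0.541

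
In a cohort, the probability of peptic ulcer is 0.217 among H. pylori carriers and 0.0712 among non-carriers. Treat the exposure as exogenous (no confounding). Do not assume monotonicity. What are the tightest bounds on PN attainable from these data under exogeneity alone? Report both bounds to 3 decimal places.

Let p₁ = 0.217, p₀ = 0.0712.
Under exogeneity alone the bounds on PN are max{0,(p₁−p₀)/p₁} ≤ PN ≤ min{1,(1−p₀)/p₁}.
  lower = (p₁ − p₀)/p₁ = 0.1458 / 0.217 ≈ 0.6719
  upper = min{1, (1 − p₀)/p₁} = 0.9288 / 0.217 ≈ 4.2802 → capped at 1

0.672 ≤ PN ≤ 1.000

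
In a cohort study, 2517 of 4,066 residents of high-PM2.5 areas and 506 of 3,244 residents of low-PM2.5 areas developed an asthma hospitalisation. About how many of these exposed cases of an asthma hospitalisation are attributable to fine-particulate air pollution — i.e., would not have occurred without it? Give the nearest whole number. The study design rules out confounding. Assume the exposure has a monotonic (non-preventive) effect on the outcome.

p₁ = P(outcome | exposed) = 2517/4066 = 0.61904
p₀ = P(outcome | unexposed) = 506/3244 = 0.15598
PN = (p₁ − p₀)/p₁ = (0.61904 − 0.15598) / 0.61904 ≈ 0.74803.
Attributable cases ≈ PN × (exposed cases) = 0.74803 × 2517 ≈ 1882.78.

about 1883 cases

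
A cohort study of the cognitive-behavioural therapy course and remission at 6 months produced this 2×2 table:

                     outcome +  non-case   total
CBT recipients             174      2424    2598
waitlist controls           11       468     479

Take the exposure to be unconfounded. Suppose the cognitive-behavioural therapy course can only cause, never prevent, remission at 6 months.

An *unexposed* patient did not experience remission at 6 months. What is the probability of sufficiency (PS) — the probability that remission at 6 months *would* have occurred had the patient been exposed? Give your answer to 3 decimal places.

PS ≈ 0.045

p₁ = P(outcome | exposed) = 174/2598 = 0.066975
p₀ = P(outcome | unexposed) = 11/479 = 0.022965
Under exogeneity and monotonicity, PS = (p₁ − p₀) / (1 − p₀).
PS = (0.066975 − 0.022965) / (1 − 0.022965) = 0.04401 / 0.97704 ≈ 0.0450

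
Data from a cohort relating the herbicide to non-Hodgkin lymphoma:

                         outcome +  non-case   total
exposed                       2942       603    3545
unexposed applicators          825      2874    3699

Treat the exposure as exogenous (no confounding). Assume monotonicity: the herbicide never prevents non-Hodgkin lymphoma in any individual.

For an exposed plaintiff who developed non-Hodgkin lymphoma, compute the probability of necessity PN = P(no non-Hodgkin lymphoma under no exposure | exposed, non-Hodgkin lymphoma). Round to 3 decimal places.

p₁ = P(outcome | exposed) = 2942/3545 = 0.8299
p₀ = P(outcome | unexposed) = 825/3699 = 0.22303
Under exogeneity and monotonicity, PN = (p₁ − p₀) / p₁.
PN = (0.8299 − 0.22303) / 0.8299 = 0.60687 / 0.8299 ≈ 0.7313

PN ≈ 0.731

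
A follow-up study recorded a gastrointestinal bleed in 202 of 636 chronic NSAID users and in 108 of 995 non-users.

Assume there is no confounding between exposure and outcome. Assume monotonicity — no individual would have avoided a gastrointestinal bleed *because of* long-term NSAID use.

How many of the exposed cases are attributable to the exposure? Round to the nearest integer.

about 133 cases

p₁ = P(outcome | exposed) = 202/636 = 0.31761
p₀ = P(outcome | unexposed) = 108/995 = 0.10854
PN = (p₁ − p₀)/p₁ = (0.31761 − 0.10854) / 0.31761 ≈ 0.65825.
Attributable cases ≈ PN × (exposed cases) = 0.65825 × 202 ≈ 132.97.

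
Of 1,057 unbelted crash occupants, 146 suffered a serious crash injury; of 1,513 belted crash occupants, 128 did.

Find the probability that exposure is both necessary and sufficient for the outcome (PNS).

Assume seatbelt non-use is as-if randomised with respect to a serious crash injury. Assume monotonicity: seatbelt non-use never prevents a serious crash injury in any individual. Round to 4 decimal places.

p₁ = P(outcome | exposed) = 146/1057 = 0.13813
p₀ = P(outcome | unexposed) = 128/1513 = 0.0846
Under exogeneity and monotonicity, PNS = p₁ − p₀.
PNS = 0.13813 − 0.0846 = 0.053527

PNS ≈ 0.0535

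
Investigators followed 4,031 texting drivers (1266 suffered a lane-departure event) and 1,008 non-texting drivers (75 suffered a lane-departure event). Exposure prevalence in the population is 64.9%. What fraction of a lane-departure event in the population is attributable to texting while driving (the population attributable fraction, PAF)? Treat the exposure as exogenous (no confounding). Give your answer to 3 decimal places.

p₁ = P(outcome | exposed) = 1266/4031 = 0.31407
p₀ = P(outcome | unexposed) = 75/1008 = 0.074405
Overall risk P(Y=1) = π·p₁ + (1−π)·p₀ = 0.649×0.31407 + 0.351×0.074405 = 0.22994.
Under exogeneity, PAF = [P(Y=1) − p₀] / P(Y=1).
PAF = (0.22994 − 0.074405) / 0.22994 ≈ 0.6764

PAF ≈ 0.676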